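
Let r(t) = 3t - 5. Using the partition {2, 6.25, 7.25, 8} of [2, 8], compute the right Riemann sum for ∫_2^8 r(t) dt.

Subinterval widths: 4.25, 1, 0.75.
Right endpoints: 6.25, 7.25, 8.
r(6.25) = 13.75, r(7.25) = 16.75, r(8) = 19.
Sum = Σ Δt_i · r(t_i).
Sum = 89.4375.

89.4375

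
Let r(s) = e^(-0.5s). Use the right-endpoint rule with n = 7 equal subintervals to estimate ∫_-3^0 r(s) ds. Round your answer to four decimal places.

6.2439

Δs = (0 − (-3))/7 = 3/7.
Right endpoints: -18/7, -15/7, -12/7, -9/7, -6/7, -3/7, 0.
r(-18/7) ≈ 3.6173, r(-15/7) ≈ 2.9195, r(-12/7) ≈ 2.3564, r(-9/7) ≈ 1.9019, r(-6/7) ≈ 1.5351, r(-3/7) ≈ 1.2390, r(0) ≈ 1.0000.
Sum = Δs · [r(-18/7) + r(-15/7) + r(-12/7) + ...].
Sum ≈ 6.2439.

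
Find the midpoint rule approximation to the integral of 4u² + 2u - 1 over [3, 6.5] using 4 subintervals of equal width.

359.0234375

Δu = (6.5 − 3)/4 = 0.875.
Midpoints: 3.4375, 4.3125, 5.1875, 6.0625.
f(3.4375) = 53.140625, f(4.3125) = 82.015625, f(5.1875) = 117.015625, f(6.0625) = 158.140625.
Sum = Δu · [f(3.4375) + f(4.3125) + f(5.1875) + f(6.0625)].
Sum = 359.0234375.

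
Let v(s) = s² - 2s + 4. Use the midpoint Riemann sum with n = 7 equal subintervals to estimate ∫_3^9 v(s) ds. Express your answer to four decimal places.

185.6327

Δs = (9 − 3)/7 = 6/7.
Midpoints: 24/7, 30/7, 36/7, 6, 48/7, 54/7, 60/7.
v(24/7) = 436/49, v(30/7) = 676/49, v(36/7) = 988/49, v(6) = 28, v(48/7) = 1828/49, v(54/7) = 2356/49, v(60/7) = 2956/49.
Sum = Δs · [v(24/7) + v(30/7) + v(36/7) + ...].
Sum ≈ 185.6327.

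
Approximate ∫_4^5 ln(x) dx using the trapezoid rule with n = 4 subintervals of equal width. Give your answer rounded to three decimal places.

1.502

Δx = (5 − 4)/4 = 0.25.
f(4) ≈ 1.386, f(4.25) ≈ 1.447, f(4.5) ≈ 1.504, f(4.75) ≈ 1.558, f(5) ≈ 1.609.
T_4 = (Δx/2)·[f(x_0) + 2f(x_1) + 2f(x_2) + 2f(x_3) + f(x_4)].
Sum ≈ 1.502.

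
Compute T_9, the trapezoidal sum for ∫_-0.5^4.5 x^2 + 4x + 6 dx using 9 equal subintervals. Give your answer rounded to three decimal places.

Δx = (4.5 − (-0.5))/9 = 5/9.
f(-0.5) = 4.25, f(1/18) = 2017/324, f(11/18) = 2857/324, f(7/6) = 433/36, f(31/18) = 5137/324, f(41/18) = 6577/324, f(17/6) = 913/36, f(61/18) = 10057/324, f(71/18) = 12097/324, f(4.5) = 44.25.
T_9 = (Δx/2)·[f(x_0) + 2f(x_1) + ... + 2f(x_{8}) + f(x_9)].
Sum ≈ 100.674.

100.674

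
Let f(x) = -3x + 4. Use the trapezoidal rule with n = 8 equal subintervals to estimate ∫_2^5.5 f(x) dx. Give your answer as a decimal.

-25.375

Δx = (5.5 − 2)/8 = 0.4375.
f(2) = -2, f(2.4375) = -3.3125, f(2.875) = -4.625, f(3.3125) = -5.9375, f(3.75) = -7.25, f(4.1875) = -8.5625, f(4.625) = -9.875, f(5.0625) = -11.1875, f(5.5) = -12.5.
T_8 = (Δx/2)·[f(x_0) + 2f(x_1) + ... + 2f(x_{7}) + f(x_8)].
Sum = -25.375.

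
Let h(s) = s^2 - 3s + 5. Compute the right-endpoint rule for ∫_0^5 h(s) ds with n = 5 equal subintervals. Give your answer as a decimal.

35

Δs = (5 − 0)/5 = 1.
Right endpoints: 1, 2, 3, 4, 5.
h(1) = 3, h(2) = 3, h(3) = 5, h(4) = 9, h(5) = 15.
Sum = Δs · [h(1) + h(2) + h(3) + h(4) + h(5)].
Sum = 35.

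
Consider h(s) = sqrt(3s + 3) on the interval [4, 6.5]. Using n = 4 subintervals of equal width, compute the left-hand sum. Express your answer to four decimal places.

10.5328

Δs = (6.5 − 4)/4 = 0.625.
Left endpoints: 4, 4.625, 5.25, 5.875.
h(4) ≈ 3.8730, h(4.625) ≈ 4.1079, h(5.25) ≈ 4.3301, h(5.875) ≈ 4.5415.
Sum = Δs · [h(4) + h(4.625) + h(5.25) + h(5.875)].
Sum ≈ 10.5328.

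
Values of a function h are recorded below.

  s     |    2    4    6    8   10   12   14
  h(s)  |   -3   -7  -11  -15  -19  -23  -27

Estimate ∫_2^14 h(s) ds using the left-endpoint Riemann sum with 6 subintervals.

-156

Δs = 2.
Sum = 2·[(-3) + (-7) + (-11) + (-15) + (-19) + (-23)] = -156.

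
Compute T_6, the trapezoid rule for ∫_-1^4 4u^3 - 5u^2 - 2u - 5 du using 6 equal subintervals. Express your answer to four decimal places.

Δu = (4 − (-1))/6 = 5/6.
f(-1) = -12, f(-1/6) = -521/108, f(2/3) = -199/27, f(1.5) = -5.75, f(7/3) = 376/27, f(19/6) = 7079/108, f(4) = 163.
T_6 = (Δu/2)·[f(u_0) + 2f(u_1) + ... + 2f(u_{5}) + f(u_6)].
Sum ≈ 114.1898.

114.1898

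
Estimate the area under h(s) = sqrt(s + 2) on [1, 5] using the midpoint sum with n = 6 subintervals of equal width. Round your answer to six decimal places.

8.884579

Δs = (5 − 1)/6 = 2/3.
Midpoints: 4/3, 2, 8/3, 10/3, 4, 14/3.
h(4/3) ≈ 1.825742, h(2) ≈ 2.000000, h(8/3) ≈ 2.160247, h(10/3) ≈ 2.309401, h(4) ≈ 2.449490, h(14/3) ≈ 2.581989.
Sum = Δs · [h(4/3) + h(2) + h(8/3) + ...].
Sum ≈ 8.884579.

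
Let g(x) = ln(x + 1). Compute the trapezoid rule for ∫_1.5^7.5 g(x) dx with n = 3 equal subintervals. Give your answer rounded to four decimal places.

Δx = (7.5 − 1.5)/3 = 2.
g(1.5) ≈ 0.9163, g(3.5) ≈ 1.5041, g(5.5) ≈ 1.8718, g(7.5) ≈ 2.1401.
T_3 = (Δx/2)·[g(x_0) + 2g(x_1) + 2g(x_2) + g(x_3)].
Sum ≈ 9.8081.

9.8081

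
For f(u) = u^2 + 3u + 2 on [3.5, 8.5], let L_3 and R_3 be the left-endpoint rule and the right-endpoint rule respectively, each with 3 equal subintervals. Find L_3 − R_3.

L_3 ≈ 230.231481.
R_3 ≈ 355.231481.
L_3 − R_3 = -125.

-125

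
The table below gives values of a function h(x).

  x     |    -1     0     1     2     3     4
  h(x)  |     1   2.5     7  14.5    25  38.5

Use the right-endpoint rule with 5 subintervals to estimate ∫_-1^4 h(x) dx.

87.5

Δx = 1.
Sum = 1·[2.5 + 7 + 14.5 + 25 + 38.5] = 87.5.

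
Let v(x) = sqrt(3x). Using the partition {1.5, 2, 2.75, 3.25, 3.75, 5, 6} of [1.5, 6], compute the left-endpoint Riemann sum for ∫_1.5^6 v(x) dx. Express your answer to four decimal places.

13.9608

Subinterval widths: 0.5, 0.75, 0.5, 0.5, 1.25, 1.
Left endpoints: 1.5, 2, 2.75, 3.25, 3.75, 5.
v(1.5) ≈ 2.1213, v(2) ≈ 2.4495, v(2.75) ≈ 2.8723, v(3.25) ≈ 3.1225, v(3.75) ≈ 3.3541, v(5) ≈ 3.8730.
Sum = Σ Δx_i · v(x_i).
Sum ≈ 13.9608.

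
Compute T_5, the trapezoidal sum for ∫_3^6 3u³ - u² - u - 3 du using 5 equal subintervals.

832.86

Δu = (6 − 3)/5 = 0.6.
f(3) = 66, f(3.6) = 120.408, f(4.2) = 197.424, f(4.8) = 300.936, f(5.4) = 434.832, f(6) = 603.
T_5 = (Δu/2)·[f(u_0) + 2f(u_1) + ... + 2f(u_{4}) + f(u_5)].
Sum = 832.86.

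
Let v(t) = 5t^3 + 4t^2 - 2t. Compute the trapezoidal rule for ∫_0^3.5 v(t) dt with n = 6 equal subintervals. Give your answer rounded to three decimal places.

Δt = (3.5 − 0)/6 = 7/12.
v(0) = 0, v(7/12) = 2051/1728, v(7/6) = 2387/216, v(1.75) = 35.546875, v(7/3) = 2177/27, v(35/12) = 263095/1728, v(3.5) = 256.375.
T_6 = (Δt/2)·[v(t_0) + 2v(t_1) + ... + 2v(t_{5}) + v(t_6)].
Sum ≈ 238.499.

238.499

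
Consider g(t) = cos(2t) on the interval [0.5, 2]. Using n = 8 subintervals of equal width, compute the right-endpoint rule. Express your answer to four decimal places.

Δt = (2 − 0.5)/8 = 0.1875.
Right endpoints: 0.6875, 0.875, 1.0625, 1.25, 1.4375, 1.625, 1.8125, 2.
g(0.6875) ≈ 0.1945, g(0.875) ≈ -0.1782, g(1.0625) ≈ -0.5263, g(1.25) ≈ -0.8011, g(1.4375) ≈ -0.9647, g(1.625) ≈ -0.9941, g(1.8125) ≈ -0.8854, g(2) ≈ -0.6536.
Sum = Δt · [g(0.6875) + g(0.875) + g(1.0625) + ...].
Sum ≈ -0.9017.

-0.9017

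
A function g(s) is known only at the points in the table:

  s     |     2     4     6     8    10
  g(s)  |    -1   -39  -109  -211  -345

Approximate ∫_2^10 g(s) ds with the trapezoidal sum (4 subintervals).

Δs = 2.
T_4 = (2/2)·[(-1) + 2·(-39) + 2·(-109) + 2·(-211) + (-345)] = -1064.

-1064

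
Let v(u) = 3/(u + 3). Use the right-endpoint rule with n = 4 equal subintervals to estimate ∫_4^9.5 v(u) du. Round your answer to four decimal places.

1.6164

Δu = (9.5 − 4)/4 = 1.375.
Right endpoints: 5.375, 6.75, 8.125, 9.5.
v(5.375) = 24/67, v(6.75) = 4/13, v(8.125) = 24/89, v(9.5) = 0.24.
Sum = Δu · [v(5.375) + v(6.75) + v(8.125) + v(9.5)].
Sum ≈ 1.6164.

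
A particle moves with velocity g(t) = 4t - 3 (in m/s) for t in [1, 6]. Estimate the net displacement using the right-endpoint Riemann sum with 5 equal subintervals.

Δt = (6 − 1)/5 = 1.
Right endpoints: 2, 3, 4, 5, 6.
g(2) = 5, g(3) = 9, g(4) = 13, g(5) = 17, g(6) = 21.
Sum = Δt · [g(2) + g(3) + g(4) + g(5) + g(6)].
Sum = 65.

65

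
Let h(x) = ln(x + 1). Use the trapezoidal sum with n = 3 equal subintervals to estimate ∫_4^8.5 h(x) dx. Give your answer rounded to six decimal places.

8.822413

Δx = (8.5 − 4)/3 = 1.5.
h(4) ≈ 1.609438, h(5.5) ≈ 1.871802, h(7) ≈ 2.079442, h(8.5) ≈ 2.251292.
T_3 = (Δx/2)·[h(x_0) + 2h(x_1) + 2h(x_2) + h(x_3)].
Sum ≈ 8.822413.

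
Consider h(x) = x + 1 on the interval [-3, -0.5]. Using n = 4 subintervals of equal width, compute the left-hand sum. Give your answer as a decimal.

-2.65625

Δx = (-0.5 − (-3))/4 = 0.625.
Left endpoints: -3, -2.375, -1.75, -1.125.
h(-3) = -2, h(-2.375) = -1.375, h(-1.75) = -0.75, h(-1.125) = -0.125.
Sum = Δx · [h(-3) + h(-2.375) + h(-1.75) + h(-1.125)].
Sum = -2.65625.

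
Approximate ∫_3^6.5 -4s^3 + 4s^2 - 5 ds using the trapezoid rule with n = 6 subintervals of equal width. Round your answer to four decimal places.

-1401.9161

Δs = (6.5 − 3)/6 = 7/12.
f(3) = -77, f(43/12) = -59479/432, f(25/6) = -12145/54, f(4.75) = -343.4375, f(16/3) = -13447/27, f(71/12) = -299579/432, f(6.5) = -934.5.
T_6 = (Δs/2)·[f(s_0) + 2f(s_1) + ... + 2f(s_{5}) + f(s_6)].
Sum ≈ -1401.9161.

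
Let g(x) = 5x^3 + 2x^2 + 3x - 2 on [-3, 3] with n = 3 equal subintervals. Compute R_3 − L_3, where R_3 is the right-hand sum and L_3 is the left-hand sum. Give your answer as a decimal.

R_3 = 320.
L_3 = -256.
R_3 − L_3 = 576.

576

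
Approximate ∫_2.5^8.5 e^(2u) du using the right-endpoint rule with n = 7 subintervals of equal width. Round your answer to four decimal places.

25251767.1353

Δu = (8.5 − 2.5)/7 = 6/7.
Right endpoints: 47/14, 59/14, 71/14, 83/14, 95/14, 107/14, 8.5.
f(47/14) ≈ 824.0949, f(59/14) ≈ 4575.9583, f(71/14) ≈ 25408.9599, f(83/14) ≈ 141088.5318, f(95/14) ≈ 783423.4015, f(107/14) ≈ 4350121.2912, f(8.5) ≈ 24154952.7536.
Sum = Δu · [f(47/14) + f(59/14) + f(71/14) + ...].
Sum ≈ 25251767.1353.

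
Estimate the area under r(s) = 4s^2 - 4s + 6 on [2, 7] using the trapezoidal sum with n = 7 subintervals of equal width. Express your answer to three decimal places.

Δs = (7 − 2)/7 = 5/7.
r(2) = 14, r(19/7) = 1206/49, r(24/7) = 1926/49, r(29/7) = 2846/49, r(34/7) = 3966/49, r(39/7) = 5286/49, r(44/7) = 6806/49, r(7) = 174.
T_7 = (Δs/2)·[r(s_0) + 2r(s_1) + ... + 2r(s_{6}) + r(s_7)].
Sum ≈ 388.367.

388.367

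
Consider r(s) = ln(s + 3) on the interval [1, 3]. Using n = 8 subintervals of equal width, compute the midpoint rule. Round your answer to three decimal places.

Δs = (3 − 1)/8 = 0.25.
Midpoints: 1.125, 1.375, 1.625, 1.875, 2.125, 2.375, 2.625, 2.875.
r(1.125) ≈ 1.417, r(1.375) ≈ 1.476, r(1.625) ≈ 1.531, r(1.875) ≈ 1.584, r(2.125) ≈ 1.634, r(2.375) ≈ 1.682, r(2.625) ≈ 1.727, r(2.875) ≈ 1.771.
Sum = Δs · [r(1.125) + r(1.375) + r(1.625) + ...].
Sum ≈ 3.206.

3.206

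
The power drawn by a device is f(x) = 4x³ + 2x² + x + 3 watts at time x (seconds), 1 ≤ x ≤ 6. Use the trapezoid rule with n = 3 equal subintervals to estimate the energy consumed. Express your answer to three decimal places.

Δx = (6 − 1)/3 = 5/3.
f(1) = 10, f(8/3) = 2585/27, f(13/3) = 10000/27, f(6) = 945.
T_3 = (Δx/2)·[f(x_0) + 2f(x_1) + 2f(x_2) + f(x_3)].
Sum ≈ 1572.685.

1572.685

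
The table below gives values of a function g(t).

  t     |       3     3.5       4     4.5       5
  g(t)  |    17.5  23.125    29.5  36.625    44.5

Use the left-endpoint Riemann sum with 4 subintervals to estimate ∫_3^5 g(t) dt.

53.375

Δt = 0.5.
Sum = 0.5·[17.5 + 23.125 + 29.5 + 36.625] = 53.375.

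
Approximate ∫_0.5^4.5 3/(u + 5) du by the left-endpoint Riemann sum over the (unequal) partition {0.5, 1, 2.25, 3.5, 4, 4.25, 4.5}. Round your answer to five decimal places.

1.75585

Subinterval widths: 0.5, 1.25, 1.25, 0.5, 0.25, 0.25.
Left endpoints: 0.5, 1, 2.25, 3.5, 4, 4.25.
f(0.5) = 6/11, f(1) = 0.5, f(2.25) = 12/29, f(3.5) = 6/17, f(4) = 1/3, f(4.25) = 12/37.
Sum = Σ Δu_i · f(u_i).
Sum ≈ 1.75585.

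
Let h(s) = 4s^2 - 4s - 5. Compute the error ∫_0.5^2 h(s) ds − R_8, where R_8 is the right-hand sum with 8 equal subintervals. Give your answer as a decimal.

-0.87890625

Exact integral: ∫_0.5^2 h(s) ds = -4.5.
R_8 = -3.62109375.
Error = -4.5 − (-3.62109375) = -0.87890625.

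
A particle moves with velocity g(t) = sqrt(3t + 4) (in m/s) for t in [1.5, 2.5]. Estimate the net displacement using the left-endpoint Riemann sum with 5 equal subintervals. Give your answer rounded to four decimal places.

Δt = (2.5 − 1.5)/5 = 0.2.
Left endpoints: 1.5, 1.7, 1.9, 2.1, 2.3.
g(1.5) ≈ 2.9155, g(1.7) ≈ 3.0166, g(1.9) ≈ 3.1145, g(2.1) ≈ 3.2094, g(2.3) ≈ 3.3015.
Sum = Δt · [g(1.5) + g(1.7) + g(1.9) + g(2.1) + g(2.3)].
Sum ≈ 3.1115.

3.1115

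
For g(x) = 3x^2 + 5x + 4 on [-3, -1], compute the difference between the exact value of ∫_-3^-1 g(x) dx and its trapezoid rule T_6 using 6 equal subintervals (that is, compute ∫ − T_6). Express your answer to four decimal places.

Exact integral: ∫_-3^-1 g(x) dx = 14.
T_6 ≈ 14.111111.
Error ≈ 14 − 14.111111 ≈ -0.1111.

-0.1111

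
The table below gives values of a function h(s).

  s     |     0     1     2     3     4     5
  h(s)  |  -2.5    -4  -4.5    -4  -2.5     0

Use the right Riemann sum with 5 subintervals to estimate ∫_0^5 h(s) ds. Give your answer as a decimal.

Δs = 1.
Sum = 1·[(-4) + (-4.5) + (-4) + (-2.5) + 0] = -15.

-15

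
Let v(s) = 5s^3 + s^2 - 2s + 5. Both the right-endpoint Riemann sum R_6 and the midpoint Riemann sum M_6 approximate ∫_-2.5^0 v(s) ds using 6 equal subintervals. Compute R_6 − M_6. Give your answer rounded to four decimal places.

R_6 ≈ -12.221499.
M_6 ≈ -24.227792.
R_6 − M_6 ≈ 12.0063.

12.0063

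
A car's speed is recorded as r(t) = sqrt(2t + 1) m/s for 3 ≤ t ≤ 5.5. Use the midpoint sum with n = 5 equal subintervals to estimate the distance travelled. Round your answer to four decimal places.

7.6839

Δt = (5.5 − 3)/5 = 0.5.
Midpoints: 3.25, 3.75, 4.25, 4.75, 5.25.
r(3.25) ≈ 2.7386, r(3.75) ≈ 2.9155, r(4.25) ≈ 3.0822, r(4.75) ≈ 3.2404, r(5.25) ≈ 3.3912.
Sum = Δt · [r(3.25) + r(3.75) + r(4.25) + r(4.75) + r(5.25)].
Sum ≈ 7.6839.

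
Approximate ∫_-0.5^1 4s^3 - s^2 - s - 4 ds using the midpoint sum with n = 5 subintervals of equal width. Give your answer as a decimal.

-5.835

Δs = (1 − (-0.5))/5 = 0.3.
Midpoints: -0.35, -0.05, 0.25, 0.55, 0.85.
f(-0.35) = -3.944, f(-0.05) = -3.953, f(0.25) = -4.25, f(0.55) = -4.187, f(0.85) = -3.116.
Sum = Δs · [f(-0.35) + f(-0.05) + f(0.25) + f(0.55) + f(0.85)].
Sum = -5.835.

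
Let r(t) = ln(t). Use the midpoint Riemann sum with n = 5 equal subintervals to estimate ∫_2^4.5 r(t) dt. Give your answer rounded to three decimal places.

2.885

Δt = (4.5 − 2)/5 = 0.5.
Midpoints: 2.25, 2.75, 3.25, 3.75, 4.25.
r(2.25) ≈ 0.811, r(2.75) ≈ 1.012, r(3.25) ≈ 1.179, r(3.75) ≈ 1.322, r(4.25) ≈ 1.447.
Sum = Δt · [r(2.25) + r(2.75) + r(3.25) + r(3.75) + r(4.25)].
Sum ≈ 2.885.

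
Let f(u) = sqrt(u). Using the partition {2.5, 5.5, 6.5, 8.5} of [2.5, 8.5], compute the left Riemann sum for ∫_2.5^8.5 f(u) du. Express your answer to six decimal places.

Subinterval widths: 3, 1, 2.
Left endpoints: 2.5, 5.5, 6.5.
f(2.5) ≈ 1.581139, f(5.5) ≈ 2.345208, f(6.5) ≈ 2.549510.
Sum = Σ Δu_i · f(u_i).
Sum ≈ 12.187644.

12.187644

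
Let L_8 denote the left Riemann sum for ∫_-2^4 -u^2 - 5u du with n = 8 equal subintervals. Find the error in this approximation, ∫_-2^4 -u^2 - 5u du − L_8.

-15.1875

Exact integral: ∫_-2^4 f(u) du = -54.
L_8 = -38.8125.
Error = -54 − (-38.8125) = -15.1875.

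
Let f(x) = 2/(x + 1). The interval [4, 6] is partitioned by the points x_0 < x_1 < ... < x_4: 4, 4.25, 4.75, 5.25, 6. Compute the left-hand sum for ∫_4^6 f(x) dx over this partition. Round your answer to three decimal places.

0.704

Subinterval widths: 0.25, 0.5, 0.5, 0.75.
Left endpoints: 4, 4.25, 4.75, 5.25.
f(4) = 0.4, f(4.25) = 8/21, f(4.75) = 8/23, f(5.25) = 0.32.
Sum = Σ Δx_i · f(x_i).
Sum ≈ 0.704.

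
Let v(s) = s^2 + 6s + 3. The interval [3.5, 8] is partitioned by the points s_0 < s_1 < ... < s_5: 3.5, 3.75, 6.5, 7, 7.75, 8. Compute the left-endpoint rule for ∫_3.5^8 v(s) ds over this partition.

257.875

Subinterval widths: 0.25, 2.75, 0.5, 0.75, 0.25.
Left endpoints: 3.5, 3.75, 6.5, 7, 7.75.
v(3.5) = 36.25, v(3.75) = 39.5625, v(6.5) = 84.25, v(7) = 94, v(7.75) = 109.5625.
Sum = Σ Δs_i · v(s_i).
Sum = 257.875.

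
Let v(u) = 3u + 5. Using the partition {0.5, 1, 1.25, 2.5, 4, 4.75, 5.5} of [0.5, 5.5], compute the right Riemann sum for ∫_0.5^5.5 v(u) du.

77.875

Subinterval widths: 0.5, 0.25, 1.25, 1.5, 0.75, 0.75.
Right endpoints: 1, 1.25, 2.5, 4, 4.75, 5.5.
v(1) = 8, v(1.25) = 8.75, v(2.5) = 12.5, v(4) = 17, v(4.75) = 19.25, v(5.5) = 21.5.
Sum = Σ Δu_i · v(u_i).
Sum = 77.875.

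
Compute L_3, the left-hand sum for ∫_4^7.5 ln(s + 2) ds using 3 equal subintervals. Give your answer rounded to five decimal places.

6.86171

Δs = (7.5 − 4)/3 = 7/6.
Left endpoints: 4, 31/6, 19/3.
f(4) ≈ 1.79176, f(31/6) ≈ 1.96944, f(19/3) ≈ 2.12026.
Sum = Δs · [f(4) + f(31/6) + f(19/3)].
Sum ≈ 6.86171.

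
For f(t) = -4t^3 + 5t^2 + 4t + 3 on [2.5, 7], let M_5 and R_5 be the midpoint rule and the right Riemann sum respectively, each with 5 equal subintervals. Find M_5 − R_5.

532.3725

M_5 = -1701.5175.
R_5 = -2233.89.
M_5 − R_5 = 532.3725.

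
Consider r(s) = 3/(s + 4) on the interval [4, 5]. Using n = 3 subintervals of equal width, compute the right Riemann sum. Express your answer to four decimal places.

Δs = (5 − 4)/3 = 1/3.
Right endpoints: 13/3, 14/3, 5.
r(13/3) = 0.36, r(14/3) = 9/26, r(5) = 1/3.
Sum = Δs · [r(13/3) + r(14/3) + r(5)].
Sum ≈ 0.3465.

0.3465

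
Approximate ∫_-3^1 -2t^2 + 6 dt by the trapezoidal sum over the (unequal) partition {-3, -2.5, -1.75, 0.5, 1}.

Subinterval widths: 0.5, 0.75, 2.25, 0.5.
f(-3) = -12, f(-2.5) = -6.5, f(-1.75) = -0.125, f(0.5) = 5.5, f(1) = 4.
On each subinterval the trapezoid contributes (Δt_i/2)·[f(t_{i-1}) + f(t_i)].
Sum = 1.3125.

1.3125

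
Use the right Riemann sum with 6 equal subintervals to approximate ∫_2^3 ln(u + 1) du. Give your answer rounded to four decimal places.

Δu = (3 − 2)/6 = 1/6.
Right endpoints: 13/6, 7/3, 2.5, 8/3, 17/6, 3.
f(13/6) ≈ 1.1527, f(7/3) ≈ 1.2040, f(2.5) ≈ 1.2528, f(8/3) ≈ 1.2993, f(17/6) ≈ 1.3437, f(3) ≈ 1.3863.
Sum = Δu · [f(13/6) + f(7/3) + f(2.5) + ...].
Sum ≈ 1.2731.

1.2731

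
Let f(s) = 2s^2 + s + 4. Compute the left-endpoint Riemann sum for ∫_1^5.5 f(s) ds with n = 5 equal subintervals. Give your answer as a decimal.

115.74

Δs = (5.5 − 1)/5 = 0.9.
Left endpoints: 1, 1.9, 2.8, 3.7, 4.6.
f(1) = 7, f(1.9) = 13.12, f(2.8) = 22.48, f(3.7) = 35.08, f(4.6) = 50.92.
Sum = Δs · [f(1) + f(1.9) + f(2.8) + f(3.7) + f(4.6)].
Sum = 115.74.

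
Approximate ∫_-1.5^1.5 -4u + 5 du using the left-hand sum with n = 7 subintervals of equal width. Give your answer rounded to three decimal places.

Δu = (1.5 − (-1.5))/7 = 3/7.
Left endpoints: -1.5, -15/14, -9/14, -3/14, 3/14, 9/14, 15/14.
f(-1.5) = 11, f(-15/14) = 65/7, f(-9/14) = 53/7, f(-3/14) = 41/7, f(3/14) = 29/7, f(9/14) = 17/7, f(15/14) = 5/7.
Sum = Δu · [f(-1.5) + f(-15/14) + f(-9/14) + ...].
Sum ≈ 17.571.

17.571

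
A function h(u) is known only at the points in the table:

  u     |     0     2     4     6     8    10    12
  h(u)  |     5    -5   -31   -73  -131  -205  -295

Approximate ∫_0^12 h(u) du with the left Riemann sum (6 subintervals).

Δu = 2.
Sum = 2·[5 + (-5) + (-31) + (-73) + (-131) + (-205)] = -880.

-880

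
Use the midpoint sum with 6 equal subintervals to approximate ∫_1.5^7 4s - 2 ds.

82.5

Δs = (7 − 1.5)/6 = 11/12.
Midpoints: 47/24, 2.875, 91/24, 113/24, 5.625, 157/24.
f(47/24) = 35/6, f(2.875) = 9.5, f(91/24) = 79/6, f(113/24) = 101/6, f(5.625) = 20.5, f(157/24) = 145/6.
Sum = Δs · [f(47/24) + f(2.875) + f(91/24) + ...].
Sum = 82.5.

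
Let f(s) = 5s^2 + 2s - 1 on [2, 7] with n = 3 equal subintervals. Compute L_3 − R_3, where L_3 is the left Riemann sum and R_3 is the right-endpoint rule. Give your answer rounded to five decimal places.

-391.66667

L_3 ≈ 414.0740741.
R_3 ≈ 805.7407407.
L_3 − R_3 ≈ -391.66667.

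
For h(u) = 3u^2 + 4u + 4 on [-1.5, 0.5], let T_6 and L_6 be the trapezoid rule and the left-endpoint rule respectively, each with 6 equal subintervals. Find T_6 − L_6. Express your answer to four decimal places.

0.3333

T_6 ≈ 7.611111.
L_6 ≈ 7.277778.
T_6 − L_6 ≈ 0.3333.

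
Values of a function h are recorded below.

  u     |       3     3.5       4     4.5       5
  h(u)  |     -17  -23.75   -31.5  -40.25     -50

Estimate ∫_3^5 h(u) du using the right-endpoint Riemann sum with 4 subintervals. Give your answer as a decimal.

Δu = 0.5.
Sum = 0.5·[(-23.75) + (-31.5) + (-40.25) + (-50)] = -72.75.

-72.75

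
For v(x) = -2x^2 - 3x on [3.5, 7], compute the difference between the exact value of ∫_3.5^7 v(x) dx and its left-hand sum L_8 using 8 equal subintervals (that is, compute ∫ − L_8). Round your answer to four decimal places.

Exact integral: ∫_3.5^7 v(x) dx ≈ -255.208333.
L_8 ≈ -237.056641.
Error ≈ -255.208333 − (-237.056641) ≈ -18.1517.

-18.1517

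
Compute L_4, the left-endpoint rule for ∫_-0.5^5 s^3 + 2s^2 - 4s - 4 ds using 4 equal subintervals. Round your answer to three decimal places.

78.386

Δs = (5 − (-0.5))/4 = 1.375.
Left endpoints: -0.5, 0.875, 2.25, 3.625.
f(-0.5) = -1.625, f(0.875) = -2713/512, f(2.25) = 8.515625, f(3.625) = 28373/512.
Sum = Δs · [f(-0.5) + f(0.875) + f(2.25) + f(3.625)].
Sum ≈ 78.386.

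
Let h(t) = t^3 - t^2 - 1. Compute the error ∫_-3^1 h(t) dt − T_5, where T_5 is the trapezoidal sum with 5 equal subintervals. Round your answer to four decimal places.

Exact integral: ∫_-3^1 h(t) dt ≈ -33.333333.
T_5 = -35.04.
Error ≈ -33.333333 − (-35.04) ≈ 1.7067.

1.7067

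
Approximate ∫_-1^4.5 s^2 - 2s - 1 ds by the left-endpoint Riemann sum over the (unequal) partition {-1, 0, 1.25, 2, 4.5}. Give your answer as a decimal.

-3.203125

Subinterval widths: 1, 1.25, 0.75, 2.5.
Left endpoints: -1, 0, 1.25, 2.
f(-1) = 2, f(0) = -1, f(1.25) = -1.9375, f(2) = -1.
Sum = Σ Δs_i · f(s_i).
Sum = -3.203125.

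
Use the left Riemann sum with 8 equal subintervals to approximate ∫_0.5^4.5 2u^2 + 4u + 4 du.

Δu = (4.5 − 0.5)/8 = 0.5.
Left endpoints: 0.5, 1, 1.5, 2, 2.5, 3, 3.5, 4.
f(0.5) = 6.5, f(1) = 10, f(1.5) = 14.5, f(2) = 20, f(2.5) = 26.5, f(3) = 34, f(3.5) = 42.5, f(4) = 52.
Sum = Δu · [f(0.5) + f(1) + f(1.5) + ...].
Sum = 103.

103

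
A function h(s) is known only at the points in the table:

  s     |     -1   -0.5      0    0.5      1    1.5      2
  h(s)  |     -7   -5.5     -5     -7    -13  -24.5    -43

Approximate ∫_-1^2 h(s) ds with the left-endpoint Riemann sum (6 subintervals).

-31

Δs = 0.5.
Sum = 0.5·[(-7) + (-5.5) + (-5) + (-7) + (-13) + (-24.5)] = -31.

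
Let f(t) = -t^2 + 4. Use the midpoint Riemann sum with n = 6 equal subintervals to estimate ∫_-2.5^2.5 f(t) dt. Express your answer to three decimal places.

Δt = (2.5 − (-2.5))/6 = 5/6.
Midpoints: -25/12, -1.25, -5/12, 5/12, 1.25, 25/12.
f(-25/12) = -49/144, f(-1.25) = 2.4375, f(-5/12) = 551/144, f(5/12) = 551/144, f(1.25) = 2.4375, f(25/12) = -49/144.
Sum = Δt · [f(-25/12) + f(-1.25) + f(-5/12) + ...].
Sum ≈ 9.873.

9.873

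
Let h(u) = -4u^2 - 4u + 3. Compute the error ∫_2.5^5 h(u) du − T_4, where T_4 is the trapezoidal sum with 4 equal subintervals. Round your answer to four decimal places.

Exact integral: ∫_2.5^5 h(u) du ≈ -175.833333.
T_4 = -176.484375.
Error ≈ -175.833333 − (-176.484375) ≈ 0.6510.

0.6510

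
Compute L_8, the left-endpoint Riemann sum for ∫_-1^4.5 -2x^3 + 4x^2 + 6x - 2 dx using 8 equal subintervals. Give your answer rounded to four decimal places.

-12.2407

Δx = (4.5 − (-1))/8 = 0.6875.
Left endpoints: -1, -0.3125, 0.375, 1.0625, 1.75, 2.4375, 3.125, 3.8125.
f(-1) = -2, f(-0.3125) = -7011/2048, f(0.375) = 0.70703125, f(1.0625) = 13295/2048, f(1.75) = 10.03125, f(2.4375) = 15209/2048, f(3.125) = -5.22265625, f(3.8125) = -65157/2048.
Sum = Δx · [f(-1) + f(-0.3125) + f(0.375) + ...].
Sum ≈ -12.2407.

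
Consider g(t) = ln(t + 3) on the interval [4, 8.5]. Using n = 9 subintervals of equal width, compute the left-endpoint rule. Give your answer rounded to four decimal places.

Δt = (8.5 − 4)/9 = 0.5.
Left endpoints: 4, 4.5, 5, 5.5, 6, 6.5, 7, 7.5, 8.
g(4) ≈ 1.9459, g(4.5) ≈ 2.0149, g(5) ≈ 2.0794, g(5.5) ≈ 2.1401, g(6) ≈ 2.1972, g(6.5) ≈ 2.2513, g(7) ≈ 2.3026, g(7.5) ≈ 2.3514, g(8) ≈ 2.3979.
Sum = Δt · [g(4) + g(4.5) + g(5) + ...].
Sum ≈ 9.8403.

9.8403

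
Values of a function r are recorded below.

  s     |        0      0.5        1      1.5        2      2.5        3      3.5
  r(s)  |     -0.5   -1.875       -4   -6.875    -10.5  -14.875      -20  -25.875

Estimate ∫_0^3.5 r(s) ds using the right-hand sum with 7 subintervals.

-42

Δs = 0.5.
Sum = 0.5·[(-1.875) + (-4) + (-6.875) + (-10.5) + (-14.875) + (-20) + (-25.875)] = -42.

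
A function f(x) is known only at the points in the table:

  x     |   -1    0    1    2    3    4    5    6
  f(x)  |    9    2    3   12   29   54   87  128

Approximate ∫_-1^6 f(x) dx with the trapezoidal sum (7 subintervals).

Δx = 1.
T_7 = (1/2)·[9 + 2·2 + 2·3 + 2·12 + 2·29 + 2·54 + 2·87 + 128] = 255.5.

255.5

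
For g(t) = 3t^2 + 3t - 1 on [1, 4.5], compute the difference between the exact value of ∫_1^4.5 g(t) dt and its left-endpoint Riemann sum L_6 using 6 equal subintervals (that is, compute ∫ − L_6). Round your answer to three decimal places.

19.311

Exact integral: ∫_1^4.5 g(t) dt = 115.5.
L_6 ≈ 96.18924.
Error ≈ 115.5 − 96.18924 ≈ 19.311.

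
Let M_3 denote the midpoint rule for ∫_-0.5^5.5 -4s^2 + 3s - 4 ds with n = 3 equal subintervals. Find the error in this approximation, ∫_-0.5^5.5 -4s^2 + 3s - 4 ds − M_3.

Exact integral: ∫_-0.5^5.5 f(s) ds = -201.
M_3 = -193.
Error = -201 − (-193) = -8.

-8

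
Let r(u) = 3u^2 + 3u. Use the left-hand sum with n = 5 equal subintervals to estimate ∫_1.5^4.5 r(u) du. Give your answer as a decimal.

96.39

Δu = (4.5 − 1.5)/5 = 0.6.
Left endpoints: 1.5, 2.1, 2.7, 3.3, 3.9.
r(1.5) = 11.25, r(2.1) = 19.53, r(2.7) = 29.97, r(3.3) = 42.57, r(3.9) = 57.33.
Sum = Δu · [r(1.5) + r(2.1) + r(2.7) + r(3.3) + r(3.9)].
Sum = 96.39.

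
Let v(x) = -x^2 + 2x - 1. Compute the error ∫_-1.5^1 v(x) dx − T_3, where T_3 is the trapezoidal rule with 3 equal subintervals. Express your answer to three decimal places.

0.289

Exact integral: ∫_-1.5^1 v(x) dx ≈ -5.20833.
T_3 ≈ -5.49769.
Error ≈ -5.20833 − (-5.49769) ≈ 0.289.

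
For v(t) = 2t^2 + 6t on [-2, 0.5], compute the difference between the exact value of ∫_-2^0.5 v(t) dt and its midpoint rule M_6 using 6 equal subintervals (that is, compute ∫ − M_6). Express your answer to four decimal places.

Exact integral: ∫_-2^0.5 v(t) dt ≈ -5.833333.
M_6 ≈ -5.905671.
Error ≈ -5.833333 − (-5.905671) ≈ 0.0723.

0.0723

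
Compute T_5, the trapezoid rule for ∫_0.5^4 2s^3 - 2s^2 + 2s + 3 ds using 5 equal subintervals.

114.9225

Δs = (4 − 0.5)/5 = 0.7.
f(0.5) = 3.75, f(1.2) = 5.976, f(1.9) = 13.298, f(2.6) = 29.832, f(3.3) = 59.694, f(4) = 107.
T_5 = (Δs/2)·[f(s_0) + 2f(s_1) + ... + 2f(s_{4}) + f(s_5)].
Sum = 114.9225.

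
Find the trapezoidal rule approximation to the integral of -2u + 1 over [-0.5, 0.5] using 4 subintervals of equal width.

1

Δu = (0.5 − (-0.5))/4 = 0.25.
f(-0.5) = 2, f(-0.25) = 1.5, f(0) = 1, f(0.25) = 0.5, f(0.5) = 0.
T_4 = (Δu/2)·[f(u_0) + 2f(u_1) + 2f(u_2) + 2f(u_3) + f(u_4)].
Sum = 1.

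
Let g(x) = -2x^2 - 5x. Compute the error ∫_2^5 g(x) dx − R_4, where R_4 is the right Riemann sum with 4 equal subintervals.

Exact integral: ∫_2^5 g(x) dx = -130.5.
R_4 = -152.4375.
Error = -130.5 − (-152.4375) = 21.9375.

21.9375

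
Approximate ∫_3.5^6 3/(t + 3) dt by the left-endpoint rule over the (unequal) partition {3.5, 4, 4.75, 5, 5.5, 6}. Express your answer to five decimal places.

Subinterval widths: 0.5, 0.75, 0.25, 0.5, 0.5.
Left endpoints: 3.5, 4, 4.75, 5, 5.5.
f(3.5) = 6/13, f(4) = 3/7, f(4.75) = 12/31, f(5) = 0.375, f(5.5) = 6/17.
Sum = Σ Δt_i · f(t_i).
Sum ≈ 1.01294.

1.01294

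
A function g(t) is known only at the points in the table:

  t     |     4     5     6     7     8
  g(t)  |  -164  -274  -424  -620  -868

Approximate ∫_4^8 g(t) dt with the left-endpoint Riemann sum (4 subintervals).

Δt = 1.
Sum = 1·[(-164) + (-274) + (-424) + (-620)] = -1482.

-1482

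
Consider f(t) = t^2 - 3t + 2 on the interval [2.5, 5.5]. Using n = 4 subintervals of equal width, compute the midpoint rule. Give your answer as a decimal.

Δt = (5.5 − 2.5)/4 = 0.75.
Midpoints: 2.875, 3.625, 4.375, 5.125.
f(2.875) = 1.640625, f(3.625) = 4.265625, f(4.375) = 8.015625, f(5.125) = 12.890625.
Sum = Δt · [f(2.875) + f(3.625) + f(4.375) + f(5.125)].
Sum = 20.109375.

20.109375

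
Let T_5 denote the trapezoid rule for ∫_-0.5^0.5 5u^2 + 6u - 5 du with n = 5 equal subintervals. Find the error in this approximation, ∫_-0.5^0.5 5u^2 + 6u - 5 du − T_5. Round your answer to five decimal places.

-0.03333

Exact integral: ∫_-0.5^0.5 f(u) du ≈ -4.5833333.
T_5 = -4.55.
Error ≈ -4.5833333 − (-4.55) ≈ -0.03333.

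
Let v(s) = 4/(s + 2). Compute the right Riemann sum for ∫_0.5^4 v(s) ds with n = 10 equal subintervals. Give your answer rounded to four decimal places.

Δs = (4 − 0.5)/10 = 0.35.
Right endpoints: 0.85, 1.2, 1.55, 1.9, 2.25, 2.6, 2.95, 3.3, 3.65, 4.
v(0.85) = 80/57, v(1.2) = 1.25, v(1.55) = 80/71, v(1.9) = 40/39, v(2.25) = 16/17, v(2.6) = 20/23, v(2.95) = 80/99, v(3.3) = 40/53, v(3.65) = 80/113, v(4) = 2/3.
Sum = Δs · [v(0.85) + v(1.2) + v(1.55) + ...].
Sum ≈ 3.3439.

3.3439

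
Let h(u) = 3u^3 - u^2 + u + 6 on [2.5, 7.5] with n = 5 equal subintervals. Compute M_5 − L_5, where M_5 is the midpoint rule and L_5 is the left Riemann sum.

531.875

M_5 = 2245.
L_5 = 1713.125.
M_5 − L_5 = 531.875.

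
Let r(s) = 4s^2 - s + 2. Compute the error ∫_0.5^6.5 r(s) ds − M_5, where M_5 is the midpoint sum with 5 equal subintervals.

Exact integral: ∫_0.5^6.5 r(s) ds = 357.
M_5 = 354.12.
Error = 357 − 354.12 = 2.88.

2.88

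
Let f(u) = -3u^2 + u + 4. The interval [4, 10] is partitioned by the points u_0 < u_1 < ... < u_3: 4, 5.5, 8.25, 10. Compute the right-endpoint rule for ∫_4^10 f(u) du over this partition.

Subinterval widths: 1.5, 2.75, 1.75.
Right endpoints: 5.5, 8.25, 10.
f(5.5) = -81.25, f(8.25) = -191.9375, f(10) = -286.
Sum = Σ Δu_i · f(u_i).
Sum = -1150.203125.

-1150.203125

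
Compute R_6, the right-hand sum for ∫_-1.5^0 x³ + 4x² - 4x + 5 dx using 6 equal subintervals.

Δx = (0 − (-1.5))/6 = 0.25.
Right endpoints: -1.25, -1, -0.75, -0.5, -0.25, 0.
f(-1.25) = 14.296875, f(-1) = 12, f(-0.75) = 9.828125, f(-0.5) = 7.875, f(-0.25) = 6.234375, f(0) = 5.
Sum = Δx · [f(-1.25) + f(-1) + f(-0.75) + ...].
Sum = 13.80859375.

13.80859375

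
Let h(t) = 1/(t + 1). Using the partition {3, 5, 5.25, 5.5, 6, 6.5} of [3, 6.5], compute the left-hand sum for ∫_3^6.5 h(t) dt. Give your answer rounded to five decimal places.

0.73002

Subinterval widths: 2, 0.25, 0.25, 0.5, 0.5.
Left endpoints: 3, 5, 5.25, 5.5, 6.
h(3) = 0.25, h(5) = 1/6, h(5.25) = 0.16, h(5.5) = 2/13, h(6) = 1/7.
Sum = Σ Δt_i · h(t_i).
Sum ≈ 0.73002.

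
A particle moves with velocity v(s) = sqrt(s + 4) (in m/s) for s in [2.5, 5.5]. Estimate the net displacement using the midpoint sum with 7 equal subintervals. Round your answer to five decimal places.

Δs = (5.5 − 2.5)/7 = 3/7.
Midpoints: 19/7, 22/7, 25/7, 4, 31/7, 34/7, 37/7.
v(19/7) ≈ 2.59119, v(22/7) ≈ 2.67261, v(25/7) ≈ 2.75162, v(4) ≈ 2.82843, v(31/7) ≈ 2.90320, v(34/7) ≈ 2.97610, v(37/7) ≈ 3.04725.
Sum = Δs · [v(19/7) + v(22/7) + v(25/7) + ...].
Sum ≈ 8.47303.

8.47303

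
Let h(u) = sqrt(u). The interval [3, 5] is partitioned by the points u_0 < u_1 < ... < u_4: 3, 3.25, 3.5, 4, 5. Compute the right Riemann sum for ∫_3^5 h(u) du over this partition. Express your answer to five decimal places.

Subinterval widths: 0.25, 0.25, 0.5, 1.
Right endpoints: 3.25, 3.5, 4, 5.
h(3.25) ≈ 1.80278, h(3.5) ≈ 1.87083, h(4) ≈ 2.00000, h(5) ≈ 2.23607.
Sum = Σ Δu_i · h(u_i).
Sum ≈ 4.15447.

4.15447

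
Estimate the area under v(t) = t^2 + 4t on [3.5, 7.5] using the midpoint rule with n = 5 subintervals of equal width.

Δt = (7.5 − 3.5)/5 = 0.8.
Midpoints: 3.9, 4.7, 5.5, 6.3, 7.1.
v(3.9) = 30.81, v(4.7) = 40.89, v(5.5) = 52.25, v(6.3) = 64.89, v(7.1) = 78.81.
Sum = Δt · [v(3.9) + v(4.7) + v(5.5) + v(6.3) + v(7.1)].
Sum = 214.12.

214.12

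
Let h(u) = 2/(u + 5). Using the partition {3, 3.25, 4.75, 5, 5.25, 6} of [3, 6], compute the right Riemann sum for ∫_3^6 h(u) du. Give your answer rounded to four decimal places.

0.6034

Subinterval widths: 0.25, 1.5, 0.25, 0.25, 0.75.
Right endpoints: 3.25, 4.75, 5, 5.25, 6.
h(3.25) = 8/33, h(4.75) = 8/39, h(5) = 0.2, h(5.25) = 8/41, h(6) = 2/11.
Sum = Σ Δu_i · h(u_i).
Sum ≈ 0.6034.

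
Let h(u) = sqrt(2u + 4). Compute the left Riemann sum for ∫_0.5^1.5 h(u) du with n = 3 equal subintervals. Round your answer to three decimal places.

Δu = (1.5 − 0.5)/3 = 1/3.
Left endpoints: 0.5, 5/6, 7/6.
h(0.5) ≈ 2.236, h(5/6) ≈ 2.380, h(7/6) ≈ 2.517.
Sum = Δu · [h(0.5) + h(5/6) + h(7/6)].
Sum ≈ 2.378.

2.378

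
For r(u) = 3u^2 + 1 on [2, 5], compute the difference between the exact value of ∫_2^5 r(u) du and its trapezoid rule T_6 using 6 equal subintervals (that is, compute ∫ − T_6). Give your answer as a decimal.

Exact integral: ∫_2^5 r(u) du = 120.
T_6 = 120.375.
Error = 120 − 120.375 = -0.375.

-0.375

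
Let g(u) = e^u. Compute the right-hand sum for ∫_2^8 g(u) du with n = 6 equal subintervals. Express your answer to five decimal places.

Δu = (8 − 2)/6 = 1.
Right endpoints: 3, 4, 5, 6, 7, 8.
g(3) ≈ 20.08554, g(4) ≈ 54.59815, g(5) ≈ 148.41316, g(6) ≈ 403.42879, g(7) ≈ 1096.63316, g(8) ≈ 2980.95799.
Sum = Δu · [g(3) + g(4) + g(5) + ...].
Sum ≈ 4704.11679.

4704.11679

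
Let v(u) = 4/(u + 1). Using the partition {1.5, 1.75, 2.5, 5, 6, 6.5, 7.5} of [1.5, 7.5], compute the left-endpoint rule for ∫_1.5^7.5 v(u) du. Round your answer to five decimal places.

Subinterval widths: 0.25, 0.75, 2.5, 1, 0.5, 1.
Left endpoints: 1.5, 1.75, 2.5, 5, 6, 6.5.
v(1.5) = 1.6, v(1.75) = 16/11, v(2.5) = 8/7, v(5) = 2/3, v(6) = 4/7, v(6.5) = 8/15.
Sum = Σ Δu_i · v(u_i).
Sum ≈ 5.83377.

5.83377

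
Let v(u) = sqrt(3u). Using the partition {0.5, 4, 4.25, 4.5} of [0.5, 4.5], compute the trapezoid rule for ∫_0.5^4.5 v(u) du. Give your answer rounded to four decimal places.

Subinterval widths: 3.5, 0.25, 0.25.
v(0.5) ≈ 1.2247, v(4) ≈ 3.4641, v(4.25) ≈ 3.5707, v(4.5) ≈ 3.6742.
On each subinterval the trapezoid contributes (Δu_i/2)·[v(u_{i-1}) + v(u_i)].
Sum ≈ 9.9905.

9.9905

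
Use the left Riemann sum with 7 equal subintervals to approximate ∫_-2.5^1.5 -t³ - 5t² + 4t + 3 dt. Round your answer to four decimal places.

Δt = (1.5 − (-2.5))/7 = 4/7.
Left endpoints: -2.5, -27/14, -19/14, -11/14, -3/14, 5/14, 13/14.
f(-2.5) = -22.625, f(-27/14) = -44283/2744, f(-19/14) = -25075/2744, f(-11/14) = -7531/2744, f(-3/14) = 5277/2744, f(5/14) = 10277/2744, f(13/14) = 4397/2744.
Sum = Δt · [f(-2.5) + f(-27/14) + f(-19/14) + ...].
Sum ≈ -24.7857.

-24.7857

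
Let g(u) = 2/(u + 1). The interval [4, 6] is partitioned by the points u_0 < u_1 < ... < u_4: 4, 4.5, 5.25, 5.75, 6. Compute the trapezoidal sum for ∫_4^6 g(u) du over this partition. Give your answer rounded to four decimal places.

Subinterval widths: 0.5, 0.75, 0.5, 0.25.
g(4) = 0.4, g(4.5) = 4/11, g(5.25) = 0.32, g(5.75) = 8/27, g(6) = 2/7.
On each subinterval the trapezoid contributes (Δu_i/2)·[g(u_{i-1}) + g(u_i)].
Sum ≈ 0.6741.

0.6741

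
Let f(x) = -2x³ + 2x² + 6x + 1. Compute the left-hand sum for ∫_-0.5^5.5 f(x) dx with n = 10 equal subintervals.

Δx = (5.5 − (-0.5))/10 = 0.6.
Left endpoints: -0.5, 0.1, 0.7, 1.3, 1.9, 2.5, 3.1, 3.7, 4.3, 4.9.
f(-0.5) = -1.25, f(0.1) = 1.618, f(0.7) = 5.494, f(1.3) = 7.786, f(1.9) = 5.902, f(2.5) = -2.75, f(3.1) = -20.762, f(3.7) = -50.726, f(4.3) = -95.234, f(4.9) = -156.878.
Sum = Δx · [f(-0.5) + f(0.1) + f(0.7) + ...].
Sum = -184.08.

-184.08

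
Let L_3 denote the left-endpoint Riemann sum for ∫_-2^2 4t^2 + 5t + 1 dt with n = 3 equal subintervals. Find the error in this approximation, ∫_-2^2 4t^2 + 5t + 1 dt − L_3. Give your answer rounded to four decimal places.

8.5926

Exact integral: ∫_-2^2 f(t) dt ≈ 25.333333.
L_3 ≈ 16.740741.
Error ≈ 25.333333 − 16.740741 ≈ 8.5926.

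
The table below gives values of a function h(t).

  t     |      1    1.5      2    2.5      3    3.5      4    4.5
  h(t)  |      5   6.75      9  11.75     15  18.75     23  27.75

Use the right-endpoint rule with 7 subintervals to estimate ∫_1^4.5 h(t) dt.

Δt = 0.5.
Sum = 0.5·[6.75 + 9 + 11.75 + 15 + 18.75 + 23 + 27.75] = 56.

56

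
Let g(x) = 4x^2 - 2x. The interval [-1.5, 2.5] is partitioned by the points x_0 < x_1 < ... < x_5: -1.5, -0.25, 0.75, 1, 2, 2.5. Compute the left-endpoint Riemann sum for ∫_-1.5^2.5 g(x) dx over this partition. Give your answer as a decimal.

23.9375

Subinterval widths: 1.25, 1, 0.25, 1, 0.5.
Left endpoints: -1.5, -0.25, 0.75, 1, 2.
g(-1.5) = 12, g(-0.25) = 0.75, g(0.75) = 0.75, g(1) = 2, g(2) = 12.
Sum = Σ Δx_i · g(x_i).
Sum = 23.9375.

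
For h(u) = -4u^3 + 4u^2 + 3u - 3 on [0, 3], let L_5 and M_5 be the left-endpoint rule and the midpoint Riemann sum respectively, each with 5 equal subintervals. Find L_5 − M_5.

15.12

L_5 = -24.12.
M_5 = -39.24.
L_5 − M_5 = 15.12.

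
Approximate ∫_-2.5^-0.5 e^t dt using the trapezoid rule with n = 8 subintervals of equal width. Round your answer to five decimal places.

0.52717

Δt = (-0.5 − (-2.5))/8 = 0.25.
f(-2.5) ≈ 0.08208, f(-2.25) ≈ 0.10540, f(-2) ≈ 0.13534, f(-1.75) ≈ 0.17377, f(-1.5) ≈ 0.22313, f(-1.25) ≈ 0.28650, f(-1) ≈ 0.36788, f(-0.75) ≈ 0.47237, f(-0.5) ≈ 0.60653.
T_8 = (Δt/2)·[f(t_0) + 2f(t_1) + ... + 2f(t_{7}) + f(t_8)].
Sum ≈ 0.52717.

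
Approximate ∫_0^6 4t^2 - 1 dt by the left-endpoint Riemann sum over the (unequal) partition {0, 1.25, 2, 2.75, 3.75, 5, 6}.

211.25

Subinterval widths: 1.25, 0.75, 0.75, 1, 1.25, 1.
Left endpoints: 0, 1.25, 2, 2.75, 3.75, 5.
f(0) = -1, f(1.25) = 5.25, f(2) = 15, f(2.75) = 29.25, f(3.75) = 55.25, f(5) = 99.
Sum = Σ Δt_i · f(t_i).
Sum = 211.25.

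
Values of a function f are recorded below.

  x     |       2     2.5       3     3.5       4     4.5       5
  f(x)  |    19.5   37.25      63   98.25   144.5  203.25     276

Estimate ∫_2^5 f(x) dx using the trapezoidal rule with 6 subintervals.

Δx = 0.5.
T_6 = (0.5/2)·[19.5 + 2·37.25 + 2·63 + 2·98.25 + 2·144.5 + 2·203.25 + 276] = 347.

347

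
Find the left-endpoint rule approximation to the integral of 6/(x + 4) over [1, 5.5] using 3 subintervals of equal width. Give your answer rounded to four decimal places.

Δx = (5.5 − 1)/3 = 1.5.
Left endpoints: 1, 2.5, 4.
f(1) = 1.2, f(2.5) = 12/13, f(4) = 0.75.
Sum = Δx · [f(1) + f(2.5) + f(4)].
Sum ≈ 4.3096.

4.3096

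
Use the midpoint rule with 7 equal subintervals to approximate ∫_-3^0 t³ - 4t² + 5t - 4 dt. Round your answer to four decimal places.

-90.3597

Δt = (0 − (-3))/7 = 3/7.
Midpoints: -39/14, -33/14, -27/14, -1.5, -15/14, -9/14, -3/14.
f(-39/14) = -193691/2744, f(-33/14) = -140237/2744, f(-27/14) = -97943/2744, f(-1.5) = -23.875, f(-15/14) = -41651/2744, f(-9/14) = -25061/2744, f(-3/14) = -14447/2744.
Sum = Δt · [f(-39/14) + f(-33/14) + f(-27/14) + ...].
Sum ≈ -90.3597.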